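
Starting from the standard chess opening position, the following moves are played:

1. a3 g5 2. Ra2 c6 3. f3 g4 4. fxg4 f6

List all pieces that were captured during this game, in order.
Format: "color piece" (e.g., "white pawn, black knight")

Tracking captures:
  fxg4: captured black pawn

black pawn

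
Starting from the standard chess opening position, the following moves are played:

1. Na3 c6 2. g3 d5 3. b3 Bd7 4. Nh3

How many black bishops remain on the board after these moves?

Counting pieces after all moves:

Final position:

  a b c d e f g h
  ─────────────────
8│♜ ♞ · ♛ ♚ ♝ ♞ ♜│8
7│♟ ♟ · ♝ ♟ ♟ ♟ ♟│7
6│· · ♟ · · · · ·│6
5│· · · ♟ · · · ·│5
4│· · · · · · · ·│4
3│♘ ♙ · · · · ♙ ♘│3
2│♙ · ♙ ♙ ♙ ♙ · ♙│2
1│♖ · ♗ ♕ ♔ ♗ · ♖│1
  ─────────────────
  a b c d e f g h


2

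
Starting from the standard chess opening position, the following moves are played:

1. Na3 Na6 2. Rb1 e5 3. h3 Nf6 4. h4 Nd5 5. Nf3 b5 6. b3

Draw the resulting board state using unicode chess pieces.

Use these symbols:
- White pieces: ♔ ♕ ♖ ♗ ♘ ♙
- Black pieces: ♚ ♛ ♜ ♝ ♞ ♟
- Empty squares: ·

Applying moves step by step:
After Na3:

♜ ♞ ♝ ♛ ♚ ♝ ♞ ♜
♟ ♟ ♟ ♟ ♟ ♟ ♟ ♟
· · · · · · · ·
· · · · · · · ·
· · · · · · · ·
♘ · · · · · · ·
♙ ♙ ♙ ♙ ♙ ♙ ♙ ♙
♖ · ♗ ♕ ♔ ♗ ♘ ♖


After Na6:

♜ · ♝ ♛ ♚ ♝ ♞ ♜
♟ ♟ ♟ ♟ ♟ ♟ ♟ ♟
♞ · · · · · · ·
· · · · · · · ·
· · · · · · · ·
♘ · · · · · · ·
♙ ♙ ♙ ♙ ♙ ♙ ♙ ♙
♖ · ♗ ♕ ♔ ♗ ♘ ♖


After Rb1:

♜ · ♝ ♛ ♚ ♝ ♞ ♜
♟ ♟ ♟ ♟ ♟ ♟ ♟ ♟
♞ · · · · · · ·
· · · · · · · ·
· · · · · · · ·
♘ · · · · · · ·
♙ ♙ ♙ ♙ ♙ ♙ ♙ ♙
· ♖ ♗ ♕ ♔ ♗ ♘ ♖


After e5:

♜ · ♝ ♛ ♚ ♝ ♞ ♜
♟ ♟ ♟ ♟ · ♟ ♟ ♟
♞ · · · · · · ·
· · · · ♟ · · ·
· · · · · · · ·
♘ · · · · · · ·
♙ ♙ ♙ ♙ ♙ ♙ ♙ ♙
· ♖ ♗ ♕ ♔ ♗ ♘ ♖


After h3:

♜ · ♝ ♛ ♚ ♝ ♞ ♜
♟ ♟ ♟ ♟ · ♟ ♟ ♟
♞ · · · · · · ·
· · · · ♟ · · ·
· · · · · · · ·
♘ · · · · · · ♙
♙ ♙ ♙ ♙ ♙ ♙ ♙ ·
· ♖ ♗ ♕ ♔ ♗ ♘ ♖


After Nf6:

♜ · ♝ ♛ ♚ ♝ · ♜
♟ ♟ ♟ ♟ · ♟ ♟ ♟
♞ · · · · ♞ · ·
· · · · ♟ · · ·
· · · · · · · ·
♘ · · · · · · ♙
♙ ♙ ♙ ♙ ♙ ♙ ♙ ·
· ♖ ♗ ♕ ♔ ♗ ♘ ♖


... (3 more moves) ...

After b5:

♜ · ♝ ♛ ♚ ♝ · ♜
♟ · ♟ ♟ · ♟ ♟ ♟
♞ · · · · · · ·
· ♟ · ♞ ♟ · · ·
· · · · · · · ♙
♘ · · · · ♘ · ·
♙ ♙ ♙ ♙ ♙ ♙ ♙ ·
· ♖ ♗ ♕ ♔ ♗ · ♖


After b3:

♜ · ♝ ♛ ♚ ♝ · ♜
♟ · ♟ ♟ · ♟ ♟ ♟
♞ · · · · · · ·
· ♟ · ♞ ♟ · · ·
· · · · · · · ♙
♘ ♙ · · · ♘ · ·
♙ · ♙ ♙ ♙ ♙ ♙ ·
· ♖ ♗ ♕ ♔ ♗ · ♖



  a b c d e f g h
  ─────────────────
8│♜ · ♝ ♛ ♚ ♝ · ♜│8
7│♟ · ♟ ♟ · ♟ ♟ ♟│7
6│♞ · · · · · · ·│6
5│· ♟ · ♞ ♟ · · ·│5
4│· · · · · · · ♙│4
3│♘ ♙ · · · ♘ · ·│3
2│♙ · ♙ ♙ ♙ ♙ ♙ ·│2
1│· ♖ ♗ ♕ ♔ ♗ · ♖│1
  ─────────────────
  a b c d e f g h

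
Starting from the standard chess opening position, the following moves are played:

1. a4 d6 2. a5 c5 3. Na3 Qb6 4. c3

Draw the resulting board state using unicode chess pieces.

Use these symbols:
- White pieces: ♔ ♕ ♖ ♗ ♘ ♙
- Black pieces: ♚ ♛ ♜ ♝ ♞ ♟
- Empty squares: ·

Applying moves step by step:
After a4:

♜ ♞ ♝ ♛ ♚ ♝ ♞ ♜
♟ ♟ ♟ ♟ ♟ ♟ ♟ ♟
· · · · · · · ·
· · · · · · · ·
♙ · · · · · · ·
· · · · · · · ·
· ♙ ♙ ♙ ♙ ♙ ♙ ♙
♖ ♘ ♗ ♕ ♔ ♗ ♘ ♖


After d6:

♜ ♞ ♝ ♛ ♚ ♝ ♞ ♜
♟ ♟ ♟ · ♟ ♟ ♟ ♟
· · · ♟ · · · ·
· · · · · · · ·
♙ · · · · · · ·
· · · · · · · ·
· ♙ ♙ ♙ ♙ ♙ ♙ ♙
♖ ♘ ♗ ♕ ♔ ♗ ♘ ♖


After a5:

♜ ♞ ♝ ♛ ♚ ♝ ♞ ♜
♟ ♟ ♟ · ♟ ♟ ♟ ♟
· · · ♟ · · · ·
♙ · · · · · · ·
· · · · · · · ·
· · · · · · · ·
· ♙ ♙ ♙ ♙ ♙ ♙ ♙
♖ ♘ ♗ ♕ ♔ ♗ ♘ ♖


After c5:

♜ ♞ ♝ ♛ ♚ ♝ ♞ ♜
♟ ♟ · · ♟ ♟ ♟ ♟
· · · ♟ · · · ·
♙ · ♟ · · · · ·
· · · · · · · ·
· · · · · · · ·
· ♙ ♙ ♙ ♙ ♙ ♙ ♙
♖ ♘ ♗ ♕ ♔ ♗ ♘ ♖


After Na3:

♜ ♞ ♝ ♛ ♚ ♝ ♞ ♜
♟ ♟ · · ♟ ♟ ♟ ♟
· · · ♟ · · · ·
♙ · ♟ · · · · ·
· · · · · · · ·
♘ · · · · · · ·
· ♙ ♙ ♙ ♙ ♙ ♙ ♙
♖ · ♗ ♕ ♔ ♗ ♘ ♖


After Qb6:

♜ ♞ ♝ · ♚ ♝ ♞ ♜
♟ ♟ · · ♟ ♟ ♟ ♟
· ♛ · ♟ · · · ·
♙ · ♟ · · · · ·
· · · · · · · ·
♘ · · · · · · ·
· ♙ ♙ ♙ ♙ ♙ ♙ ♙
♖ · ♗ ♕ ♔ ♗ ♘ ♖


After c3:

♜ ♞ ♝ · ♚ ♝ ♞ ♜
♟ ♟ · · ♟ ♟ ♟ ♟
· ♛ · ♟ · · · ·
♙ · ♟ · · · · ·
· · · · · · · ·
♘ · ♙ · · · · ·
· ♙ · ♙ ♙ ♙ ♙ ♙
♖ · ♗ ♕ ♔ ♗ ♘ ♖



  a b c d e f g h
  ─────────────────
8│♜ ♞ ♝ · ♚ ♝ ♞ ♜│8
7│♟ ♟ · · ♟ ♟ ♟ ♟│7
6│· ♛ · ♟ · · · ·│6
5│♙ · ♟ · · · · ·│5
4│· · · · · · · ·│4
3│♘ · ♙ · · · · ·│3
2│· ♙ · ♙ ♙ ♙ ♙ ♙│2
1│♖ · ♗ ♕ ♔ ♗ ♘ ♖│1
  ─────────────────
  a b c d e f g h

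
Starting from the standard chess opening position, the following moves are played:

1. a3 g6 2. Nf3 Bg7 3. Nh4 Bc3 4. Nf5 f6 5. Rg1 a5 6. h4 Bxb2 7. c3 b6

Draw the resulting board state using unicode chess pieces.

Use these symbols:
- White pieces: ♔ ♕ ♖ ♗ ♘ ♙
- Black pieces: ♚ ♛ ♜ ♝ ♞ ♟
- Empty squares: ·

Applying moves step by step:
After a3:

♜ ♞ ♝ ♛ ♚ ♝ ♞ ♜
♟ ♟ ♟ ♟ ♟ ♟ ♟ ♟
· · · · · · · ·
· · · · · · · ·
· · · · · · · ·
♙ · · · · · · ·
· ♙ ♙ ♙ ♙ ♙ ♙ ♙
♖ ♘ ♗ ♕ ♔ ♗ ♘ ♖


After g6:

♜ ♞ ♝ ♛ ♚ ♝ ♞ ♜
♟ ♟ ♟ ♟ ♟ ♟ · ♟
· · · · · · ♟ ·
· · · · · · · ·
· · · · · · · ·
♙ · · · · · · ·
· ♙ ♙ ♙ ♙ ♙ ♙ ♙
♖ ♘ ♗ ♕ ♔ ♗ ♘ ♖


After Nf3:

♜ ♞ ♝ ♛ ♚ ♝ ♞ ♜
♟ ♟ ♟ ♟ ♟ ♟ · ♟
· · · · · · ♟ ·
· · · · · · · ·
· · · · · · · ·
♙ · · · · ♘ · ·
· ♙ ♙ ♙ ♙ ♙ ♙ ♙
♖ ♘ ♗ ♕ ♔ ♗ · ♖


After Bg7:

♜ ♞ ♝ ♛ ♚ · ♞ ♜
♟ ♟ ♟ ♟ ♟ ♟ ♝ ♟
· · · · · · ♟ ·
· · · · · · · ·
· · · · · · · ·
♙ · · · · ♘ · ·
· ♙ ♙ ♙ ♙ ♙ ♙ ♙
♖ ♘ ♗ ♕ ♔ ♗ · ♖


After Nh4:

♜ ♞ ♝ ♛ ♚ · ♞ ♜
♟ ♟ ♟ ♟ ♟ ♟ ♝ ♟
· · · · · · ♟ ·
· · · · · · · ·
· · · · · · · ♘
♙ · · · · · · ·
· ♙ ♙ ♙ ♙ ♙ ♙ ♙
♖ ♘ ♗ ♕ ♔ ♗ · ♖


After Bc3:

♜ ♞ ♝ ♛ ♚ · ♞ ♜
♟ ♟ ♟ ♟ ♟ ♟ · ♟
· · · · · · ♟ ·
· · · · · · · ·
· · · · · · · ♘
♙ · ♝ · · · · ·
· ♙ ♙ ♙ ♙ ♙ ♙ ♙
♖ ♘ ♗ ♕ ♔ ♗ · ♖


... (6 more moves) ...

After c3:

♜ ♞ ♝ ♛ ♚ · ♞ ♜
· ♟ ♟ ♟ ♟ · · ♟
· · · · · ♟ ♟ ·
♟ · · · · ♘ · ·
· · · · · · · ♙
♙ · ♙ · · · · ·
· ♝ · ♙ ♙ ♙ ♙ ·
♖ ♘ ♗ ♕ ♔ ♗ ♖ ·


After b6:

♜ ♞ ♝ ♛ ♚ · ♞ ♜
· · ♟ ♟ ♟ · · ♟
· ♟ · · · ♟ ♟ ·
♟ · · · · ♘ · ·
· · · · · · · ♙
♙ · ♙ · · · · ·
· ♝ · ♙ ♙ ♙ ♙ ·
♖ ♘ ♗ ♕ ♔ ♗ ♖ ·



  a b c d e f g h
  ─────────────────
8│♜ ♞ ♝ ♛ ♚ · ♞ ♜│8
7│· · ♟ ♟ ♟ · · ♟│7
6│· ♟ · · · ♟ ♟ ·│6
5│♟ · · · · ♘ · ·│5
4│· · · · · · · ♙│4
3│♙ · ♙ · · · · ·│3
2│· ♝ · ♙ ♙ ♙ ♙ ·│2
1│♖ ♘ ♗ ♕ ♔ ♗ ♖ ·│1
  ─────────────────
  a b c d e f g h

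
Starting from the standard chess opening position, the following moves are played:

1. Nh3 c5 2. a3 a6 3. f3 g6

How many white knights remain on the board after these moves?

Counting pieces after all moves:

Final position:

  a b c d e f g h
  ─────────────────
8│♜ ♞ ♝ ♛ ♚ ♝ ♞ ♜│8
7│· ♟ · ♟ ♟ ♟ · ♟│7
6│♟ · · · · · ♟ ·│6
5│· · ♟ · · · · ·│5
4│· · · · · · · ·│4
3│♙ · · · · ♙ · ♘│3
2│· ♙ ♙ ♙ ♙ · ♙ ♙│2
1│♖ ♘ ♗ ♕ ♔ ♗ · ♖│1
  ─────────────────
  a b c d e f g h


2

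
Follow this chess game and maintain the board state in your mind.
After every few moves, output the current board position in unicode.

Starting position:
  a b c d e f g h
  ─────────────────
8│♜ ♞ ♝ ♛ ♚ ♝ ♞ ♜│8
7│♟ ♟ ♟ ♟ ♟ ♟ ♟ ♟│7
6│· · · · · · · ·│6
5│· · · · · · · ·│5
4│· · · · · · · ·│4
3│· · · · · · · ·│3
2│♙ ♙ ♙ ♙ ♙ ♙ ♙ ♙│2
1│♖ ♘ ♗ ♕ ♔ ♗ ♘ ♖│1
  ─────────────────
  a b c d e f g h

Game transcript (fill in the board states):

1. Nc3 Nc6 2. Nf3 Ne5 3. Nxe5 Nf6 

  a b c d e f g h
  ─────────────────
8│♜ · ♝ ♛ ♚ ♝ · ♜│8
7│♟ ♟ ♟ ♟ ♟ ♟ ♟ ♟│7
6│· · · · · ♞ · ·│6
5│· · · · ♘ · · ·│5
4│· · · · · · · ·│4
3│· · ♘ · · · · ·│3
2│♙ ♙ ♙ ♙ ♙ ♙ ♙ ♙│2
1│♖ · ♗ ♕ ♔ ♗ · ♖│1
  ─────────────────
  a b c d e f g h

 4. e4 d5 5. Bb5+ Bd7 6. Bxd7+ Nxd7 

  a b c d e f g h
  ─────────────────
8│♜ · · ♛ ♚ ♝ · ♜│8
7│♟ ♟ ♟ ♞ ♟ ♟ ♟ ♟│7
6│· · · · · · · ·│6
5│· · · ♟ ♘ · · ·│5
4│· · · · ♙ · · ·│4
3│· · ♘ · · · · ·│3
2│♙ ♙ ♙ ♙ · ♙ ♙ ♙│2
1│♖ · ♗ ♕ ♔ · · ♖│1
  ─────────────────
  a b c d e f g h

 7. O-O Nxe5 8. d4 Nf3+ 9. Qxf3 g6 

  a b c d e f g h
  ─────────────────
8│♜ · · ♛ ♚ ♝ · ♜│8
7│♟ ♟ ♟ · ♟ ♟ · ♟│7
6│· · · · · · ♟ ·│6
5│· · · ♟ · · · ·│5
4│· · · ♙ ♙ · · ·│4
3│· · ♘ · · ♕ · ·│3
2│♙ ♙ ♙ · · ♙ ♙ ♙│2
1│♖ · ♗ · · ♖ ♔ ·│1
  ─────────────────
  a b c d e f g h

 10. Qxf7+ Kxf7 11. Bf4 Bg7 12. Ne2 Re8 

  a b c d e f g h
  ─────────────────
8│♜ · · ♛ ♜ · · ·│8
7│♟ ♟ ♟ · ♟ ♚ ♝ ♟│7
6│· · · · · · ♟ ·│6
5│· · · ♟ · · · ·│5
4│· · · ♙ ♙ ♗ · ·│4
3│· · · · · · · ·│3
2│♙ ♙ ♙ · ♘ ♙ ♙ ♙│2
1│♖ · · · · ♖ ♔ ·│1
  ─────────────────
  a b c d e f g h

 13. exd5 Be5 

  a b c d e f g h
  ─────────────────
8│♜ · · ♛ ♜ · · ·│8
7│♟ ♟ ♟ · ♟ ♚ · ♟│7
6│· · · · · · ♟ ·│6
5│· · · ♙ ♝ · · ·│5
4│· · · ♙ · ♗ · ·│4
3│· · · · · · · ·│3
2│♙ ♙ ♙ · ♘ ♙ ♙ ♙│2
1│♖ · · · · ♖ ♔ ·│1
  ─────────────────
  a b c d e f g h


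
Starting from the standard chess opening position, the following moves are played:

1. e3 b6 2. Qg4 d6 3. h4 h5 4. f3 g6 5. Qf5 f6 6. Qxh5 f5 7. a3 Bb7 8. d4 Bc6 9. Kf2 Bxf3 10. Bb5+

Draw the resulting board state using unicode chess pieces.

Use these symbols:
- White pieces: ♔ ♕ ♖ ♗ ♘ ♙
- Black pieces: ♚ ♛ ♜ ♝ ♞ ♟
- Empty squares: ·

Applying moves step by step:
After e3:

♜ ♞ ♝ ♛ ♚ ♝ ♞ ♜
♟ ♟ ♟ ♟ ♟ ♟ ♟ ♟
· · · · · · · ·
· · · · · · · ·
· · · · · · · ·
· · · · ♙ · · ·
♙ ♙ ♙ ♙ · ♙ ♙ ♙
♖ ♘ ♗ ♕ ♔ ♗ ♘ ♖


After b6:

♜ ♞ ♝ ♛ ♚ ♝ ♞ ♜
♟ · ♟ ♟ ♟ ♟ ♟ ♟
· ♟ · · · · · ·
· · · · · · · ·
· · · · · · · ·
· · · · ♙ · · ·
♙ ♙ ♙ ♙ · ♙ ♙ ♙
♖ ♘ ♗ ♕ ♔ ♗ ♘ ♖


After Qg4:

♜ ♞ ♝ ♛ ♚ ♝ ♞ ♜
♟ · ♟ ♟ ♟ ♟ ♟ ♟
· ♟ · · · · · ·
· · · · · · · ·
· · · · · · ♕ ·
· · · · ♙ · · ·
♙ ♙ ♙ ♙ · ♙ ♙ ♙
♖ ♘ ♗ · ♔ ♗ ♘ ♖


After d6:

♜ ♞ ♝ ♛ ♚ ♝ ♞ ♜
♟ · ♟ · ♟ ♟ ♟ ♟
· ♟ · ♟ · · · ·
· · · · · · · ·
· · · · · · ♕ ·
· · · · ♙ · · ·
♙ ♙ ♙ ♙ · ♙ ♙ ♙
♖ ♘ ♗ · ♔ ♗ ♘ ♖


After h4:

♜ ♞ ♝ ♛ ♚ ♝ ♞ ♜
♟ · ♟ · ♟ ♟ ♟ ♟
· ♟ · ♟ · · · ·
· · · · · · · ·
· · · · · · ♕ ♙
· · · · ♙ · · ·
♙ ♙ ♙ ♙ · ♙ ♙ ·
♖ ♘ ♗ · ♔ ♗ ♘ ♖


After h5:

♜ ♞ ♝ ♛ ♚ ♝ ♞ ♜
♟ · ♟ · ♟ ♟ ♟ ·
· ♟ · ♟ · · · ·
· · · · · · · ♟
· · · · · · ♕ ♙
· · · · ♙ · · ·
♙ ♙ ♙ ♙ · ♙ ♙ ·
♖ ♘ ♗ · ♔ ♗ ♘ ♖


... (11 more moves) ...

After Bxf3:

♜ ♞ · ♛ ♚ ♝ ♞ ♜
♟ · ♟ · ♟ · · ·
· ♟ · ♟ · · ♟ ·
· · · · · ♟ · ♕
· · · ♙ · · · ♙
♙ · · · ♙ ♝ · ·
· ♙ ♙ · · ♔ ♙ ·
♖ ♘ ♗ · · ♗ ♘ ♖


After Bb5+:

♜ ♞ · ♛ ♚ ♝ ♞ ♜
♟ · ♟ · ♟ · · ·
· ♟ · ♟ · · ♟ ·
· ♗ · · · ♟ · ♕
· · · ♙ · · · ♙
♙ · · · ♙ ♝ · ·
· ♙ ♙ · · ♔ ♙ ·
♖ ♘ ♗ · · · ♘ ♖



  a b c d e f g h
  ─────────────────
8│♜ ♞ · ♛ ♚ ♝ ♞ ♜│8
7│♟ · ♟ · ♟ · · ·│7
6│· ♟ · ♟ · · ♟ ·│6
5│· ♗ · · · ♟ · ♕│5
4│· · · ♙ · · · ♙│4
3│♙ · · · ♙ ♝ · ·│3
2│· ♙ ♙ · · ♔ ♙ ·│2
1│♖ ♘ ♗ · · · ♘ ♖│1
  ─────────────────
  a b c d e f g h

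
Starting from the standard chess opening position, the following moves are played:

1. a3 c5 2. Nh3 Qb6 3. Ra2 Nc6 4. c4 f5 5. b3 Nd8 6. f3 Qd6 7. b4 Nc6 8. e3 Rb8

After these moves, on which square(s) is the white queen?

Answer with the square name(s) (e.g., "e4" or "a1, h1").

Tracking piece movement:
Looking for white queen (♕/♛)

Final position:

  a b c d e f g h
  ─────────────────
8│· ♜ ♝ · ♚ ♝ ♞ ♜│8
7│♟ ♟ · ♟ ♟ · ♟ ♟│7
6│· · ♞ ♛ · · · ·│6
5│· · ♟ · · ♟ · ·│5
4│· ♙ ♙ · · · · ·│4
3│♙ · · · ♙ ♙ · ♘│3
2│♖ · · ♙ · · ♙ ♙│2
1│· ♘ ♗ ♕ ♔ ♗ · ♖│1
  ─────────────────
  a b c d e f g h


d1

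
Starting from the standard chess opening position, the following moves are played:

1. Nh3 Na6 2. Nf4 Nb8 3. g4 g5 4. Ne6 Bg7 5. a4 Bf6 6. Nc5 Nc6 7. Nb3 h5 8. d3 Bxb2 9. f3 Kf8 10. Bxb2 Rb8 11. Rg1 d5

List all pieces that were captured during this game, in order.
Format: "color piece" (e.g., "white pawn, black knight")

Tracking captures:
  Bxb2: captured white pawn
  Bxb2: captured black bishop

white pawn, black bishop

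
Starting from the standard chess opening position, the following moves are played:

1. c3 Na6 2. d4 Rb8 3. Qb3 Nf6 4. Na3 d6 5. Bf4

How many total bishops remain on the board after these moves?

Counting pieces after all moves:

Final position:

  a b c d e f g h
  ─────────────────
8│· ♜ ♝ ♛ ♚ ♝ · ♜│8
7│♟ ♟ ♟ · ♟ ♟ ♟ ♟│7
6│♞ · · ♟ · ♞ · ·│6
5│· · · · · · · ·│5
4│· · · ♙ · ♗ · ·│4
3│♘ ♕ ♙ · · · · ·│3
2│♙ ♙ · · ♙ ♙ ♙ ♙│2
1│♖ · · · ♔ ♗ ♘ ♖│1
  ─────────────────
  a b c d e f g h


4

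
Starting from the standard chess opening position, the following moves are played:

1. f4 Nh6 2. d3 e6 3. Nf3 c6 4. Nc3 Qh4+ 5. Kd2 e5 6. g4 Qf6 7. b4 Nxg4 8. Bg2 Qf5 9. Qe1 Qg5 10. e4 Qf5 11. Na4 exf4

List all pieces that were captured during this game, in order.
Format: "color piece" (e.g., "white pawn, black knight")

Tracking captures:
  Nxg4: captured white pawn
  exf4: captured white pawn

white pawn, white pawn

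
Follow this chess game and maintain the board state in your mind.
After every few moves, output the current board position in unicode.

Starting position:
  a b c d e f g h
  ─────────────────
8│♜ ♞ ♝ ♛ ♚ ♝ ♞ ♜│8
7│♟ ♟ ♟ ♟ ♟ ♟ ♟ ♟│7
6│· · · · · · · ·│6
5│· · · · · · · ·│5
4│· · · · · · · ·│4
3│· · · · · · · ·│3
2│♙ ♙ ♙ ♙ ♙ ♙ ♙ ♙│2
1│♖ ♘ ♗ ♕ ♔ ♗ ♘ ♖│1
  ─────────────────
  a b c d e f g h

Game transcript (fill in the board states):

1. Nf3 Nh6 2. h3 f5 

  a b c d e f g h
  ─────────────────
8│♜ ♞ ♝ ♛ ♚ ♝ · ♜│8
7│♟ ♟ ♟ ♟ ♟ · ♟ ♟│7
6│· · · · · · · ♞│6
5│· · · · · ♟ · ·│5
4│· · · · · · · ·│4
3│· · · · · ♘ · ♙│3
2│♙ ♙ ♙ ♙ ♙ ♙ ♙ ·│2
1│♖ ♘ ♗ ♕ ♔ ♗ · ♖│1
  ─────────────────
  a b c d e f g h

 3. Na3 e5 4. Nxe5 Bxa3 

  a b c d e f g h
  ─────────────────
8│♜ ♞ ♝ ♛ ♚ · · ♜│8
7│♟ ♟ ♟ ♟ · · ♟ ♟│7
6│· · · · · · · ♞│6
5│· · · · ♘ ♟ · ·│5
4│· · · · · · · ·│4
3│♝ · · · · · · ♙│3
2│♙ ♙ ♙ ♙ ♙ ♙ ♙ ·│2
1│♖ · ♗ ♕ ♔ ♗ · ♖│1
  ─────────────────
  a b c d e f g h

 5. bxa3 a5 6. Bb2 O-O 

  a b c d e f g h
  ─────────────────
8│♜ ♞ ♝ ♛ · ♜ ♚ ·│8
7│· ♟ ♟ ♟ · · ♟ ♟│7
6│· · · · · · · ♞│6
5│♟ · · · ♘ ♟ · ·│5
4│· · · · · · · ·│4
3│♙ · · · · · · ♙│3
2│♙ ♗ ♙ ♙ ♙ ♙ ♙ ·│2
1│♖ · · ♕ ♔ ♗ · ♖│1
  ─────────────────
  a b c d e f g h



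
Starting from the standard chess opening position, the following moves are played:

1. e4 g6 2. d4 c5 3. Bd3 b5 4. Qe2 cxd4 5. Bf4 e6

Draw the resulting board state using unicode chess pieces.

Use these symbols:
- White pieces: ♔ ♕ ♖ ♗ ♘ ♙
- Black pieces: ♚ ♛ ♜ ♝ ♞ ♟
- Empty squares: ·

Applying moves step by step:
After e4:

♜ ♞ ♝ ♛ ♚ ♝ ♞ ♜
♟ ♟ ♟ ♟ ♟ ♟ ♟ ♟
· · · · · · · ·
· · · · · · · ·
· · · · ♙ · · ·
· · · · · · · ·
♙ ♙ ♙ ♙ · ♙ ♙ ♙
♖ ♘ ♗ ♕ ♔ ♗ ♘ ♖


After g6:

♜ ♞ ♝ ♛ ♚ ♝ ♞ ♜
♟ ♟ ♟ ♟ ♟ ♟ · ♟
· · · · · · ♟ ·
· · · · · · · ·
· · · · ♙ · · ·
· · · · · · · ·
♙ ♙ ♙ ♙ · ♙ ♙ ♙
♖ ♘ ♗ ♕ ♔ ♗ ♘ ♖


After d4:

♜ ♞ ♝ ♛ ♚ ♝ ♞ ♜
♟ ♟ ♟ ♟ ♟ ♟ · ♟
· · · · · · ♟ ·
· · · · · · · ·
· · · ♙ ♙ · · ·
· · · · · · · ·
♙ ♙ ♙ · · ♙ ♙ ♙
♖ ♘ ♗ ♕ ♔ ♗ ♘ ♖


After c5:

♜ ♞ ♝ ♛ ♚ ♝ ♞ ♜
♟ ♟ · ♟ ♟ ♟ · ♟
· · · · · · ♟ ·
· · ♟ · · · · ·
· · · ♙ ♙ · · ·
· · · · · · · ·
♙ ♙ ♙ · · ♙ ♙ ♙
♖ ♘ ♗ ♕ ♔ ♗ ♘ ♖


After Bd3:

♜ ♞ ♝ ♛ ♚ ♝ ♞ ♜
♟ ♟ · ♟ ♟ ♟ · ♟
· · · · · · ♟ ·
· · ♟ · · · · ·
· · · ♙ ♙ · · ·
· · · ♗ · · · ·
♙ ♙ ♙ · · ♙ ♙ ♙
♖ ♘ ♗ ♕ ♔ · ♘ ♖


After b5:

♜ ♞ ♝ ♛ ♚ ♝ ♞ ♜
♟ · · ♟ ♟ ♟ · ♟
· · · · · · ♟ ·
· ♟ ♟ · · · · ·
· · · ♙ ♙ · · ·
· · · ♗ · · · ·
♙ ♙ ♙ · · ♙ ♙ ♙
♖ ♘ ♗ ♕ ♔ · ♘ ♖


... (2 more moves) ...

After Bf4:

♜ ♞ ♝ ♛ ♚ ♝ ♞ ♜
♟ · · ♟ ♟ ♟ · ♟
· · · · · · ♟ ·
· ♟ · · · · · ·
· · · ♟ ♙ ♗ · ·
· · · ♗ · · · ·
♙ ♙ ♙ · ♕ ♙ ♙ ♙
♖ ♘ · · ♔ · ♘ ♖


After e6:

♜ ♞ ♝ ♛ ♚ ♝ ♞ ♜
♟ · · ♟ · ♟ · ♟
· · · · ♟ · ♟ ·
· ♟ · · · · · ·
· · · ♟ ♙ ♗ · ·
· · · ♗ · · · ·
♙ ♙ ♙ · ♕ ♙ ♙ ♙
♖ ♘ · · ♔ · ♘ ♖



  a b c d e f g h
  ─────────────────
8│♜ ♞ ♝ ♛ ♚ ♝ ♞ ♜│8
7│♟ · · ♟ · ♟ · ♟│7
6│· · · · ♟ · ♟ ·│6
5│· ♟ · · · · · ·│5
4│· · · ♟ ♙ ♗ · ·│4
3│· · · ♗ · · · ·│3
2│♙ ♙ ♙ · ♕ ♙ ♙ ♙│2
1│♖ ♘ · · ♔ · ♘ ♖│1
  ─────────────────
  a b c d e f g h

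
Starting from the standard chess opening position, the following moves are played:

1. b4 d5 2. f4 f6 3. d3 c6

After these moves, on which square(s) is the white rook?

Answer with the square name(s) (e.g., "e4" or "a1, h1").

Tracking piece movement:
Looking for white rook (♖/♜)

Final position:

  a b c d e f g h
  ─────────────────
8│♜ ♞ ♝ ♛ ♚ ♝ ♞ ♜│8
7│♟ ♟ · · ♟ · ♟ ♟│7
6│· · ♟ · · ♟ · ·│6
5│· · · ♟ · · · ·│5
4│· ♙ · · · ♙ · ·│4
3│· · · ♙ · · · ·│3
2│♙ · ♙ · ♙ · ♙ ♙│2
1│♖ ♘ ♗ ♕ ♔ ♗ ♘ ♖│1
  ─────────────────
  a b c d e f g h


a1, h1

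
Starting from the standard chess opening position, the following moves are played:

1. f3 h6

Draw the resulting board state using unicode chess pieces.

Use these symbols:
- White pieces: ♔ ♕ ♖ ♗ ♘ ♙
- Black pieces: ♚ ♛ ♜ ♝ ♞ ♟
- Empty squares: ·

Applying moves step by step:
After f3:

♜ ♞ ♝ ♛ ♚ ♝ ♞ ♜
♟ ♟ ♟ ♟ ♟ ♟ ♟ ♟
· · · · · · · ·
· · · · · · · ·
· · · · · · · ·
· · · · · ♙ · ·
♙ ♙ ♙ ♙ ♙ · ♙ ♙
♖ ♘ ♗ ♕ ♔ ♗ ♘ ♖


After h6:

♜ ♞ ♝ ♛ ♚ ♝ ♞ ♜
♟ ♟ ♟ ♟ ♟ ♟ ♟ ·
· · · · · · · ♟
· · · · · · · ·
· · · · · · · ·
· · · · · ♙ · ·
♙ ♙ ♙ ♙ ♙ · ♙ ♙
♖ ♘ ♗ ♕ ♔ ♗ ♘ ♖



  a b c d e f g h
  ─────────────────
8│♜ ♞ ♝ ♛ ♚ ♝ ♞ ♜│8
7│♟ ♟ ♟ ♟ ♟ ♟ ♟ ·│7
6│· · · · · · · ♟│6
5│· · · · · · · ·│5
4│· · · · · · · ·│4
3│· · · · · ♙ · ·│3
2│♙ ♙ ♙ ♙ ♙ · ♙ ♙│2
1│♖ ♘ ♗ ♕ ♔ ♗ ♘ ♖│1
  ─────────────────
  a b c d e f g h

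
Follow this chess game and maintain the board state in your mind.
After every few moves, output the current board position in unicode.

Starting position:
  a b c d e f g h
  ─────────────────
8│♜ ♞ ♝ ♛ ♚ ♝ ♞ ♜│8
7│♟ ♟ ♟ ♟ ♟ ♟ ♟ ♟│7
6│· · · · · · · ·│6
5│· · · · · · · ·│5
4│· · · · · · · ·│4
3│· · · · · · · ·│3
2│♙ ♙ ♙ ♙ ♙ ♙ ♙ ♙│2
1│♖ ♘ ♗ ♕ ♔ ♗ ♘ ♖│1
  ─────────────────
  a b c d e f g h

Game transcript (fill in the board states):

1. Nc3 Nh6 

  a b c d e f g h
  ─────────────────
8│♜ ♞ ♝ ♛ ♚ ♝ · ♜│8
7│♟ ♟ ♟ ♟ ♟ ♟ ♟ ♟│7
6│· · · · · · · ♞│6
5│· · · · · · · ·│5
4│· · · · · · · ·│4
3│· · ♘ · · · · ·│3
2│♙ ♙ ♙ ♙ ♙ ♙ ♙ ♙│2
1│♖ · ♗ ♕ ♔ ♗ ♘ ♖│1
  ─────────────────
  a b c d e f g h

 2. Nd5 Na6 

  a b c d e f g h
  ─────────────────
8│♜ · ♝ ♛ ♚ ♝ · ♜│8
7│♟ ♟ ♟ ♟ ♟ ♟ ♟ ♟│7
6│♞ · · · · · · ♞│6
5│· · · ♘ · · · ·│5
4│· · · · · · · ·│4
3│· · · · · · · ·│3
2│♙ ♙ ♙ ♙ ♙ ♙ ♙ ♙│2
1│♖ · ♗ ♕ ♔ ♗ ♘ ♖│1
  ─────────────────
  a b c d e f g h

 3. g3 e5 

  a b c d e f g h
  ─────────────────
8│♜ · ♝ ♛ ♚ ♝ · ♜│8
7│♟ ♟ ♟ ♟ · ♟ ♟ ♟│7
6│♞ · · · · · · ♞│6
5│· · · ♘ ♟ · · ·│5
4│· · · · · · · ·│4
3│· · · · · · ♙ ·│3
2│♙ ♙ ♙ ♙ ♙ ♙ · ♙│2
1│♖ · ♗ ♕ ♔ ♗ ♘ ♖│1
  ─────────────────
  a b c d e f g h



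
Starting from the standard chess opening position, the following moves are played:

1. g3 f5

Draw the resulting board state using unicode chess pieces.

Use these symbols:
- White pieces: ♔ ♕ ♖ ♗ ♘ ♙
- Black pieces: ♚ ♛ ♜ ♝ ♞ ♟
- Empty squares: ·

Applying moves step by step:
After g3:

♜ ♞ ♝ ♛ ♚ ♝ ♞ ♜
♟ ♟ ♟ ♟ ♟ ♟ ♟ ♟
· · · · · · · ·
· · · · · · · ·
· · · · · · · ·
· · · · · · ♙ ·
♙ ♙ ♙ ♙ ♙ ♙ · ♙
♖ ♘ ♗ ♕ ♔ ♗ ♘ ♖


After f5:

♜ ♞ ♝ ♛ ♚ ♝ ♞ ♜
♟ ♟ ♟ ♟ ♟ · ♟ ♟
· · · · · · · ·
· · · · · ♟ · ·
· · · · · · · ·
· · · · · · ♙ ·
♙ ♙ ♙ ♙ ♙ ♙ · ♙
♖ ♘ ♗ ♕ ♔ ♗ ♘ ♖



  a b c d e f g h
  ─────────────────
8│♜ ♞ ♝ ♛ ♚ ♝ ♞ ♜│8
7│♟ ♟ ♟ ♟ ♟ · ♟ ♟│7
6│· · · · · · · ·│6
5│· · · · · ♟ · ·│5
4│· · · · · · · ·│4
3│· · · · · · ♙ ·│3
2│♙ ♙ ♙ ♙ ♙ ♙ · ♙│2
1│♖ ♘ ♗ ♕ ♔ ♗ ♘ ♖│1
  ─────────────────
  a b c d e f g h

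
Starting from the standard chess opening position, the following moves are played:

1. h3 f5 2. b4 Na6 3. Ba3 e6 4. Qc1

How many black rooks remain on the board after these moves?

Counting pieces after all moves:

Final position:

  a b c d e f g h
  ─────────────────
8│♜ · ♝ ♛ ♚ ♝ ♞ ♜│8
7│♟ ♟ ♟ ♟ · · ♟ ♟│7
6│♞ · · · ♟ · · ·│6
5│· · · · · ♟ · ·│5
4│· ♙ · · · · · ·│4
3│♗ · · · · · · ♙│3
2│♙ · ♙ ♙ ♙ ♙ ♙ ·│2
1│♖ ♘ ♕ · ♔ ♗ ♘ ♖│1
  ─────────────────
  a b c d e f g h


2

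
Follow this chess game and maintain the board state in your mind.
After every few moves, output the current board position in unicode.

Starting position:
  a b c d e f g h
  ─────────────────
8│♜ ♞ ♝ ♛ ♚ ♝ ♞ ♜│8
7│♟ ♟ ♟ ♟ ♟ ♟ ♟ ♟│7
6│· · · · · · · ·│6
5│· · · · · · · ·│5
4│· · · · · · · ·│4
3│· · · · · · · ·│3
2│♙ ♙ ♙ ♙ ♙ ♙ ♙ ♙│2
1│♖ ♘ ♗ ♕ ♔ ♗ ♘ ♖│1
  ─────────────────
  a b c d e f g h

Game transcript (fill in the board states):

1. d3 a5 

  a b c d e f g h
  ─────────────────
8│♜ ♞ ♝ ♛ ♚ ♝ ♞ ♜│8
7│· ♟ ♟ ♟ ♟ ♟ ♟ ♟│7
6│· · · · · · · ·│6
5│♟ · · · · · · ·│5
4│· · · · · · · ·│4
3│· · · ♙ · · · ·│3
2│♙ ♙ ♙ · ♙ ♙ ♙ ♙│2
1│♖ ♘ ♗ ♕ ♔ ♗ ♘ ♖│1
  ─────────────────
  a b c d e f g h

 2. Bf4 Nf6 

  a b c d e f g h
  ─────────────────
8│♜ ♞ ♝ ♛ ♚ ♝ · ♜│8
7│· ♟ ♟ ♟ ♟ ♟ ♟ ♟│7
6│· · · · · ♞ · ·│6
5│♟ · · · · · · ·│5
4│· · · · · ♗ · ·│4
3│· · · ♙ · · · ·│3
2│♙ ♙ ♙ · ♙ ♙ ♙ ♙│2
1│♖ ♘ · ♕ ♔ ♗ ♘ ♖│1
  ─────────────────
  a b c d e f g h

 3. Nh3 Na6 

  a b c d e f g h
  ─────────────────
8│♜ · ♝ ♛ ♚ ♝ · ♜│8
7│· ♟ ♟ ♟ ♟ ♟ ♟ ♟│7
6│♞ · · · · ♞ · ·│6
5│♟ · · · · · · ·│5
4│· · · · · ♗ · ·│4
3│· · · ♙ · · · ♘│3
2│♙ ♙ ♙ · ♙ ♙ ♙ ♙│2
1│♖ ♘ · ♕ ♔ ♗ · ♖│1
  ─────────────────
  a b c d e f g h

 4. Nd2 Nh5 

  a b c d e f g h
  ─────────────────
8│♜ · ♝ ♛ ♚ ♝ · ♜│8
7│· ♟ ♟ ♟ ♟ ♟ ♟ ♟│7
6│♞ · · · · · · ·│6
5│♟ · · · · · · ♞│5
4│· · · · · ♗ · ·│4
3│· · · ♙ · · · ♘│3
2│♙ ♙ ♙ ♘ ♙ ♙ ♙ ♙│2
1│♖ · · ♕ ♔ ♗ · ♖│1
  ─────────────────
  a b c d e f g h



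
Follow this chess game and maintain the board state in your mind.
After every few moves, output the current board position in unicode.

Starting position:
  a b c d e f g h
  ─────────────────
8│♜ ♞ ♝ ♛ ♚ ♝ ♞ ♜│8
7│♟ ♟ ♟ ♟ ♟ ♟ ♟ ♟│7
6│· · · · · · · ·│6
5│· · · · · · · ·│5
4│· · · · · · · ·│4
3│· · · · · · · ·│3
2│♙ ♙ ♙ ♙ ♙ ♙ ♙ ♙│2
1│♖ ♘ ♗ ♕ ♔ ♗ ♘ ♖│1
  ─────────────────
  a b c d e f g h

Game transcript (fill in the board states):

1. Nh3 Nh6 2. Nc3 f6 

  a b c d e f g h
  ─────────────────
8│♜ ♞ ♝ ♛ ♚ ♝ · ♜│8
7│♟ ♟ ♟ ♟ ♟ · ♟ ♟│7
6│· · · · · ♟ · ♞│6
5│· · · · · · · ·│5
4│· · · · · · · ·│4
3│· · ♘ · · · · ♘│3
2│♙ ♙ ♙ ♙ ♙ ♙ ♙ ♙│2
1│♖ · ♗ ♕ ♔ ♗ · ♖│1
  ─────────────────
  a b c d e f g h

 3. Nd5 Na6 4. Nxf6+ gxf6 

  a b c d e f g h
  ─────────────────
8│♜ · ♝ ♛ ♚ ♝ · ♜│8
7│♟ ♟ ♟ ♟ ♟ · · ♟│7
6│♞ · · · · ♟ · ♞│6
5│· · · · · · · ·│5
4│· · · · · · · ·│4
3│· · · · · · · ♘│3
2│♙ ♙ ♙ ♙ ♙ ♙ ♙ ♙│2
1│♖ · ♗ ♕ ♔ ♗ · ♖│1
  ─────────────────
  a b c d e f g h

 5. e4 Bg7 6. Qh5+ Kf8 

  a b c d e f g h
  ─────────────────
8│♜ · ♝ ♛ · ♚ · ♜│8
7│♟ ♟ ♟ ♟ ♟ · ♝ ♟│7
6│♞ · · · · ♟ · ♞│6
5│· · · · · · · ♕│5
4│· · · · ♙ · · ·│4
3│· · · · · · · ♘│3
2│♙ ♙ ♙ ♙ · ♙ ♙ ♙│2
1│♖ · ♗ · ♔ ♗ · ♖│1
  ─────────────────
  a b c d e f g h

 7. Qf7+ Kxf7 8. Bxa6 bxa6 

  a b c d e f g h
  ─────────────────
8│♜ · ♝ ♛ · · · ♜│8
7│♟ · ♟ ♟ ♟ ♚ ♝ ♟│7
6│♟ · · · · ♟ · ♞│6
5│· · · · · · · ·│5
4│· · · · ♙ · · ·│4
3│· · · · · · · ♘│3
2│♙ ♙ ♙ ♙ · ♙ ♙ ♙│2
1│♖ · ♗ · ♔ · · ♖│1
  ─────────────────
  a b c d e f g h

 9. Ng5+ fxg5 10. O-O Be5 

  a b c d e f g h
  ─────────────────
8│♜ · ♝ ♛ · · · ♜│8
7│♟ · ♟ ♟ ♟ ♚ · ♟│7
6│♟ · · · · · · ♞│6
5│· · · · ♝ · ♟ ·│5
4│· · · · ♙ · · ·│4
3│· · · · · · · ·│3
2│♙ ♙ ♙ ♙ · ♙ ♙ ♙│2
1│♖ · ♗ · · ♖ ♔ ·│1
  ─────────────────
  a b c d e f g h



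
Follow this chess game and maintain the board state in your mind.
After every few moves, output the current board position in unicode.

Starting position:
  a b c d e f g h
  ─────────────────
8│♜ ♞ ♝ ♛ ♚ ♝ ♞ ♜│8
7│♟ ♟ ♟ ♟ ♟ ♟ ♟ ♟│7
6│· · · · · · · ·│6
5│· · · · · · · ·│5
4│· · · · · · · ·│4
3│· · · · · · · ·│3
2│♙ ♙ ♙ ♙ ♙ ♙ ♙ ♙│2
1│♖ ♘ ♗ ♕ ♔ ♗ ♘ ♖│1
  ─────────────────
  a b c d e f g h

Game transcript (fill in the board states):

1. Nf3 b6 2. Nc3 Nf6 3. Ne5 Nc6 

  a b c d e f g h
  ─────────────────
8│♜ · ♝ ♛ ♚ ♝ · ♜│8
7│♟ · ♟ ♟ ♟ ♟ ♟ ♟│7
6│· ♟ ♞ · · ♞ · ·│6
5│· · · · ♘ · · ·│5
4│· · · · · · · ·│4
3│· · ♘ · · · · ·│3
2│♙ ♙ ♙ ♙ ♙ ♙ ♙ ♙│2
1│♖ · ♗ ♕ ♔ ♗ · ♖│1
  ─────────────────
  a b c d e f g h

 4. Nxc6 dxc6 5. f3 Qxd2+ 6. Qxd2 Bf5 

  a b c d e f g h
  ─────────────────
8│♜ · · · ♚ ♝ · ♜│8
7│♟ · ♟ · ♟ ♟ ♟ ♟│7
6│· ♟ ♟ · · ♞ · ·│6
5│· · · · · ♝ · ·│5
4│· · · · · · · ·│4
3│· · ♘ · · ♙ · ·│3
2│♙ ♙ ♙ ♕ ♙ · ♙ ♙│2
1│♖ · ♗ · ♔ ♗ · ♖│1
  ─────────────────
  a b c d e f g h

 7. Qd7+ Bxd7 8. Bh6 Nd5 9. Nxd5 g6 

  a b c d e f g h
  ─────────────────
8│♜ · · · ♚ ♝ · ♜│8
7│♟ · ♟ ♝ ♟ ♟ · ♟│7
6│· ♟ ♟ · · · ♟ ♗│6
5│· · · ♘ · · · ·│5
4│· · · · · · · ·│4
3│· · · · · ♙ · ·│3
2│♙ ♙ ♙ · ♙ · ♙ ♙│2
1│♖ · · · ♔ ♗ · ♖│1
  ─────────────────
  a b c d e f g h

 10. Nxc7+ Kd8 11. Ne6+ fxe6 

  a b c d e f g h
  ─────────────────
8│♜ · · ♚ · ♝ · ♜│8
7│♟ · · ♝ ♟ · · ♟│7
6│· ♟ ♟ · ♟ · ♟ ♗│6
5│· · · · · · · ·│5
4│· · · · · · · ·│4
3│· · · · · ♙ · ·│3
2│♙ ♙ ♙ · ♙ · ♙ ♙│2
1│♖ · · · ♔ ♗ · ♖│1
  ─────────────────
  a b c d e f g h


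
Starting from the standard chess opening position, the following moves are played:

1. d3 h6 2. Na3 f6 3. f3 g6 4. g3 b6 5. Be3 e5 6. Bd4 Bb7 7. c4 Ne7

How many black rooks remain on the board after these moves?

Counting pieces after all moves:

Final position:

  a b c d e f g h
  ─────────────────
8│♜ ♞ · ♛ ♚ ♝ · ♜│8
7│♟ ♝ ♟ ♟ ♞ · · ·│7
6│· ♟ · · · ♟ ♟ ♟│6
5│· · · · ♟ · · ·│5
4│· · ♙ ♗ · · · ·│4
3│♘ · · ♙ · ♙ ♙ ·│3
2│♙ ♙ · · ♙ · · ♙│2
1│♖ · · ♕ ♔ ♗ ♘ ♖│1
  ─────────────────
  a b c d e f g h


2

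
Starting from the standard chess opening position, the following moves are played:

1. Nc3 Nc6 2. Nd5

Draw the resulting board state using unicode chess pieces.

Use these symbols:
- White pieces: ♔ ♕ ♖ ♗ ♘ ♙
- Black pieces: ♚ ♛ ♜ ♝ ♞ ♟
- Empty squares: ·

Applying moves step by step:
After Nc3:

♜ ♞ ♝ ♛ ♚ ♝ ♞ ♜
♟ ♟ ♟ ♟ ♟ ♟ ♟ ♟
· · · · · · · ·
· · · · · · · ·
· · · · · · · ·
· · ♘ · · · · ·
♙ ♙ ♙ ♙ ♙ ♙ ♙ ♙
♖ · ♗ ♕ ♔ ♗ ♘ ♖


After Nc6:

♜ · ♝ ♛ ♚ ♝ ♞ ♜
♟ ♟ ♟ ♟ ♟ ♟ ♟ ♟
· · ♞ · · · · ·
· · · · · · · ·
· · · · · · · ·
· · ♘ · · · · ·
♙ ♙ ♙ ♙ ♙ ♙ ♙ ♙
♖ · ♗ ♕ ♔ ♗ ♘ ♖


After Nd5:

♜ · ♝ ♛ ♚ ♝ ♞ ♜
♟ ♟ ♟ ♟ ♟ ♟ ♟ ♟
· · ♞ · · · · ·
· · · ♘ · · · ·
· · · · · · · ·
· · · · · · · ·
♙ ♙ ♙ ♙ ♙ ♙ ♙ ♙
♖ · ♗ ♕ ♔ ♗ ♘ ♖



  a b c d e f g h
  ─────────────────
8│♜ · ♝ ♛ ♚ ♝ ♞ ♜│8
7│♟ ♟ ♟ ♟ ♟ ♟ ♟ ♟│7
6│· · ♞ · · · · ·│6
5│· · · ♘ · · · ·│5
4│· · · · · · · ·│4
3│· · · · · · · ·│3
2│♙ ♙ ♙ ♙ ♙ ♙ ♙ ♙│2
1│♖ · ♗ ♕ ♔ ♗ ♘ ♖│1
  ─────────────────
  a b c d e f g h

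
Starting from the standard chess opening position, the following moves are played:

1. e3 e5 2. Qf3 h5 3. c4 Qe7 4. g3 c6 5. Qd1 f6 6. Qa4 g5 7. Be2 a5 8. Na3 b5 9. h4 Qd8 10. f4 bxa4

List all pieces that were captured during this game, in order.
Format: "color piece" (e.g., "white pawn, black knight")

Tracking captures:
  bxa4: captured white queen

white queen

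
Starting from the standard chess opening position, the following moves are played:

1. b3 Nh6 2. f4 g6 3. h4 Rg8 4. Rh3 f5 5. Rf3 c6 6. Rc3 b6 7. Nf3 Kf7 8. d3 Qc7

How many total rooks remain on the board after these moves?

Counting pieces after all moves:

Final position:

  a b c d e f g h
  ─────────────────
8│♜ ♞ ♝ · · ♝ ♜ ·│8
7│♟ · ♛ ♟ ♟ ♚ · ♟│7
6│· ♟ ♟ · · · ♟ ♞│6
5│· · · · · ♟ · ·│5
4│· · · · · ♙ · ♙│4
3│· ♙ ♖ ♙ · ♘ · ·│3
2│♙ · ♙ · ♙ · ♙ ·│2
1│♖ ♘ ♗ ♕ ♔ ♗ · ·│1
  ─────────────────
  a b c d e f g h


4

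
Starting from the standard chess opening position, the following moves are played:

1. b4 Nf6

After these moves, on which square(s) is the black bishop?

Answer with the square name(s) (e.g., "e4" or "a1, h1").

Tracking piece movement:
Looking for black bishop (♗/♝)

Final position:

  a b c d e f g h
  ─────────────────
8│♜ ♞ ♝ ♛ ♚ ♝ · ♜│8
7│♟ ♟ ♟ ♟ ♟ ♟ ♟ ♟│7
6│· · · · · ♞ · ·│6
5│· · · · · · · ·│5
4│· ♙ · · · · · ·│4
3│· · · · · · · ·│3
2│♙ · ♙ ♙ ♙ ♙ ♙ ♙│2
1│♖ ♘ ♗ ♕ ♔ ♗ ♘ ♖│1
  ─────────────────
  a b c d e f g h


c8, f8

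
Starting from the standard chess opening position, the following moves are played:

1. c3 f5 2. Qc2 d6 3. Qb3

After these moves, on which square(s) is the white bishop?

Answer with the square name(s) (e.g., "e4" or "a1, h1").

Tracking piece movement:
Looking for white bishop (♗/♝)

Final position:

  a b c d e f g h
  ─────────────────
8│♜ ♞ ♝ ♛ ♚ ♝ ♞ ♜│8
7│♟ ♟ ♟ · ♟ · ♟ ♟│7
6│· · · ♟ · · · ·│6
5│· · · · · ♟ · ·│5
4│· · · · · · · ·│4
3│· ♕ ♙ · · · · ·│3
2│♙ ♙ · ♙ ♙ ♙ ♙ ♙│2
1│♖ ♘ ♗ · ♔ ♗ ♘ ♖│1
  ─────────────────
  a b c d e f g h


c1, f1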